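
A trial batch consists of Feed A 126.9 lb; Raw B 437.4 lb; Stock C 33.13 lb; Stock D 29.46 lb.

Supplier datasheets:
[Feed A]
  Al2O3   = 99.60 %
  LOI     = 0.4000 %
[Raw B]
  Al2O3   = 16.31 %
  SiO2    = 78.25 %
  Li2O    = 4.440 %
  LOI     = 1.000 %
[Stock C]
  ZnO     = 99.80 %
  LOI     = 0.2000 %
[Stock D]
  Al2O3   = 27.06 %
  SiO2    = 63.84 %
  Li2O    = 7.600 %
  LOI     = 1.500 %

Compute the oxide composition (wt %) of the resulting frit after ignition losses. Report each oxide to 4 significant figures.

Glass mass = 621.5 lb (batch 626.9 − LOI 5.390).
Composition: Al2O3 33.10%, ZnO 5.320%, SiO2 58.10%, Li2O 3.485%

Mid-chain values are displayed, rounded to 4 significant digits, in the printout. Every computation carries full float precision from start to finish — each reported figure carries a single rounding — all derived quantities (LOI, the yield, glass mass, four oxide percentages, the totals) are carried starting from the weights per 621.5 lb of glass at full precision, as written in question or answer.
Per-oxide mass from batch:
  Al2O3: 126.9·0.9960 + 437.4·0.1631 + 29.46·0.2706 = 205.7 lb
  ZnO: 33.13·0.9980 = 33.06 lb
  SiO2: 437.4·0.7825 + 29.46·0.6384 = 361.1 lb
  Li2O: 437.4·0.04440 + 29.46·0.07600 = 21.66 lb
LOI: 126.9·0.004000 + 437.4·0.01000 + 33.13·0.002000 + 29.46·0.01500 = 5.390 lb
Glass = total batch minus LOI = 626.9 − 5.390 = 621.5 lb (consistent with Σ oxide mass)
oxide / glass × 100 gives the wt %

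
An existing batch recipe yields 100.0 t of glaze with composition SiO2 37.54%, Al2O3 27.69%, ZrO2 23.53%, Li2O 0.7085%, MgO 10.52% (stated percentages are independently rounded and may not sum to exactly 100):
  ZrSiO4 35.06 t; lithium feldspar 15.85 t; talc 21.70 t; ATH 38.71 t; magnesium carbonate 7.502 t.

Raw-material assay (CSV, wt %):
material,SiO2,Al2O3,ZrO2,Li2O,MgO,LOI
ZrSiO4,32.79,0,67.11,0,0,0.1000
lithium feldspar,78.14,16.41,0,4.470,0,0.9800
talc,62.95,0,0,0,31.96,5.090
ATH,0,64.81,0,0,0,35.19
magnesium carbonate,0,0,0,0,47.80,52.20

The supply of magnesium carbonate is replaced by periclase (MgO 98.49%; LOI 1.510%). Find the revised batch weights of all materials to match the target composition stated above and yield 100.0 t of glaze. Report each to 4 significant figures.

Revised batch per 100.0 t glaze:
  ZrSiO4: 35.06 t
  lithium feldspar: 15.85 t
  talc: 21.70 t
  ATH: 38.71 t
  periclase: 3.641 t
Total batch = 115.0 t; LOI loss = 14.97 t

Full float precision is maintained at every stage. Working values are shown rounded off to 4 significant figures alongside each step. Every reported value includes exactly one rounding. Derived quantities are computed at exact precision (the five compositions, yield, the totals, net glass mass, LOI) from the batch weights at 100.0 t of glass as set out in the problem or answer text.
Oxide-by-oxide targets in 100.0 t glaze:
  SiO2: 37.54% × 100.0 = 37.54 t
  Al2O3: 27.69% × 100.0 = 27.69 t
  ZrO2: 23.53% × 100.0 = 23.53 t
  Li2O: 0.7085% × 100.0 = 0.7085 t
  MgO: 10.52% × 100.0 = 10.52 t
Mass-balance tally per oxide given the weights on record, per the basis as stated (sums match the target masses modulo rounding of the values):
  SiO2: 35.06·0.3279 + 15.85·0.7814 + 21.70·0.6295 = 37.54 t (target 37.54 t)
  Al2O3: 15.85·0.1641 + 38.71·0.6481 = 27.69 t (target 27.69 t)
  ZrO2: 35.06·0.6711 = 23.53 t (target 23.53 t)
  Li2O: 15.85·0.04470 = 0.7085 t (target 0.7085 t)
  MgO: 21.70·0.3196 + 3.641·0.9849 = 10.52 t (target 10.52 t)
Glass-mass sanity pass: total charge less LOI = 99.99 t (the targets, summed, come to 99.99 t; versus the stated basis of 100.0 t — deltas are rounding alone).
Batch total: Σ batch = 115.0 t; ignition loss, Σ(batch × LOI) = 14.97 t; yield: glass divided by total = 86.98%.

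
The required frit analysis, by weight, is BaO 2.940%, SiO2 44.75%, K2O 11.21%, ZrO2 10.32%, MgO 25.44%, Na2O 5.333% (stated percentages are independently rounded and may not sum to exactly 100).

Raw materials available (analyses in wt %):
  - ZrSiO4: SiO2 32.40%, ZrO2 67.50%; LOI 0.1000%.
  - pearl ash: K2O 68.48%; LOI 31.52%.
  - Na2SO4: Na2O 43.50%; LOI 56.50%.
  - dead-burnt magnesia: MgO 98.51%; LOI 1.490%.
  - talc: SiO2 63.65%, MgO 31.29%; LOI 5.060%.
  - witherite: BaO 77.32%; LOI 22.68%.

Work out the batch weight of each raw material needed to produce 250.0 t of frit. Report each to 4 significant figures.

Working values are displayed, rounded to 4 significant digits, in the printout — full precision is kept at all times. Every reported result is rounded only once — the derived quantities are computed at full precision (the totals, ignition loss, glass mass, yield, the six compositions) starting from the weights per 250.0 t of glass, precisely as stated by the problem or answer text.
Target oxide masses per 250.0 t frit:
  BaO: 2.940% × 250.0 = 7.350 t
  SiO2: 44.75% × 250.0 = 111.9 t
  K2O: 11.21% × 250.0 = 28.02 t
  ZrO2: 10.32% × 250.0 = 25.80 t
  MgO: 25.44% × 250.0 = 63.60 t
  Na2O: 5.333% × 250.0 = 13.33 t
Sums-versus-targets review per the reported batch figures, relative to the basis at hand (every target is met by its sum once rounding is allowed for):
  BaO: 9.506·0.7732 = 7.350 t (target 7.350 t)
  SiO2: 38.22·0.3240 + 156.3·0.6365 = 111.9 t (target 111.9 t)
  K2O: 40.92·0.6848 = 28.02 t (target 28.02 t)
  ZrO2: 38.22·0.6750 = 25.80 t (target 25.80 t)
  MgO: 14.91·0.9851 + 156.3·0.3129 = 63.59 t (target 63.60 t)
  Na2O: 30.65·0.4350 = 13.33 t (target 13.33 t)
Glass-mass sanity pass: total charge less LOI = 250.0 t (targets for the oxides total 250.0 t; versus the stated basis of 250.0 t — rounding explains the deltas).
Summing the batch: Σ batch = 290.5 t; LOI removed, Σ of batch·LOI: 40.54 t; yield, glass over the total, = 86.04%.

Batch per 250.0 t frit:
  ZrSiO4: 38.22 t
  pearl ash: 40.92 t
  Na2SO4: 30.65 t
  dead-burnt magnesia: 14.91 t
  talc: 156.3 t
  witherite: 9.506 t
Total batch = 290.5 t; LOI loss = 40.54 t; yield = 86.04%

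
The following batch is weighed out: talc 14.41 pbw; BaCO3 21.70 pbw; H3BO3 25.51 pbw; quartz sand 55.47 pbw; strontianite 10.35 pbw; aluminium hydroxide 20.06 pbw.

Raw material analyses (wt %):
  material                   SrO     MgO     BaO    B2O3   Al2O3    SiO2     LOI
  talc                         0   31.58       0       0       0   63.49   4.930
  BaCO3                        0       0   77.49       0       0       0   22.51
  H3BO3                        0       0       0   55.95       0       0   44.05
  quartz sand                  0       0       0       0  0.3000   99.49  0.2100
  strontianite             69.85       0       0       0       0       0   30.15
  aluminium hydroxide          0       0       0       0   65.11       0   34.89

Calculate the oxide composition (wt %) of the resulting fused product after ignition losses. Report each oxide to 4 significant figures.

The intermediate values are shown, rounded to four significant digits, across the worked steps. The whole derivation carries exact precision through the solve — a single rounding yields every reported value; the derived quantities, which include ignition loss, net glass mass, the totals, yield, six oxide percentages, are carried in full float precision, exactly as shown in problem or answer, using the weight values for 120.4 pbw of glass.
Per-oxide mass from batch:
  SrO: 10.35·0.6985 = 7.229 pbw
  MgO: 14.41·0.3158 = 4.551 pbw
  BaO: 21.70·0.7749 = 16.82 pbw
  B2O3: 25.51·0.5595 = 14.27 pbw
  Al2O3: 55.47·0.003000 + 20.06·0.6511 = 13.23 pbw
  SiO2: 14.41·0.6349 + 55.47·0.9949 = 64.34 pbw
LOI: 14.41·0.04930 + 21.70·0.2251 + 25.51·0.4405 + 55.47·0.002100 + 10.35·0.3015 + 20.06·0.3489 = 27.07 pbw
Glass mass = batch − LOI = 147.5 − 27.07 = 120.4 pbw (= the summed oxide contributions)
wt %: oxide over glass, times 100

Glass mass = 120.4 pbw (batch 147.5 − LOI 27.07).
Composition: SrO 6.003%, MgO 3.779%, BaO 13.96%, B2O3 11.85%, Al2O3 10.98%, SiO2 53.42%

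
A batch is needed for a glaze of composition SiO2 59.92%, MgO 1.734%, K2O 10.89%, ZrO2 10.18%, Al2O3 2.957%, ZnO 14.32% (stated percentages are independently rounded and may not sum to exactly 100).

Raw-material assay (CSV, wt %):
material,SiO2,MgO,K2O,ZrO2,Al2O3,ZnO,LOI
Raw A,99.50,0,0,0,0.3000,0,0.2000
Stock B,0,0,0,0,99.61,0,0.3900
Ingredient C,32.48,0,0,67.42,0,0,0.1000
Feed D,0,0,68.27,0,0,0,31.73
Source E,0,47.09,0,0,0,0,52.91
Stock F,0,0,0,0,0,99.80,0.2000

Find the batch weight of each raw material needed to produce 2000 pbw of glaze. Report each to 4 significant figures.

Batch per 2000 pbw glaze:
  Raw A: 1106 pbw
  Stock B: 56.04 pbw
  Ingredient C: 302.0 pbw
  Feed D: 319.0 pbw
  Source E: 73.65 pbw
  Stock F: 287.0 pbw
Total batch = 2144 pbw; LOI loss = 143.5 pbw; yield = 93.31%

In-progress results are printed (rounded to 4 significant digits) at each printed step — every computation holds full precision throughout — a single rounding completes every reported number — all derived quantities (yield, totals, the six compositions, LOI, net glass mass) are carried at full float precision starting from the weights on 2000 pbw of glass as quoted within the problem or the answer.
Oxide-by-oxide targets in 2000 pbw glaze:
  SiO2: 59.92% × 2000 = 1198 pbw
  MgO: 1.734% × 2000 = 34.68 pbw
  K2O: 10.89% × 2000 = 217.8 pbw
  ZrO2: 10.18% × 2000 = 203.6 pbw
  Al2O3: 2.957% × 2000 = 59.14 pbw
  ZnO: 14.32% × 2000 = 286.4 pbw
Oxide-by-oxide audit per the reported batch figures, for the quoted basis mass (summed amounts equal target values modulo rounding of the values):
  SiO2: 1106·0.9950 + 302.0·0.3248 = 1199 pbw (target 1198 pbw)
  MgO: 73.65·0.4709 = 34.68 pbw (target 34.68 pbw)
  K2O: 319.0·0.6827 = 217.8 pbw (target 217.8 pbw)
  ZrO2: 302.0·0.6742 = 203.6 pbw (target 203.6 pbw)
  Al2O3: 1106·0.003000 + 56.04·0.9961 = 59.14 pbw (target 59.14 pbw)
  ZnO: 287.0·0.9980 = 286.4 pbw (target 286.4 pbw)
Consistency of the glass mass: batch total minus LOI = 2000 pbw (targets for the oxides total 2000 pbw; stated basis 2000 pbw — differing by rounding only).
Summing the batch: Σ batch = 2144 pbw; Σ batch·LOI gives LOI loss = 143.5 pbw; glass ÷ batch gives a yield of 93.31%.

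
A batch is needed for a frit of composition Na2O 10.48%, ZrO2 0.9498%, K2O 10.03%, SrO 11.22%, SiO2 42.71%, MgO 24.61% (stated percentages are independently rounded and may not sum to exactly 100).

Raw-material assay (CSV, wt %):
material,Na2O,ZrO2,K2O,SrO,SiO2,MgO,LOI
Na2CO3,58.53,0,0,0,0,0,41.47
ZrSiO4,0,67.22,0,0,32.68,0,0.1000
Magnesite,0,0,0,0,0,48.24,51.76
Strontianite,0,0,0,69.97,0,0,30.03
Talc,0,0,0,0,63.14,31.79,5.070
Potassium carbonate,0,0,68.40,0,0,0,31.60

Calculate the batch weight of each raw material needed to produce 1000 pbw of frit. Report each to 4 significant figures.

Each numeric step runs at full float precision at every stage. In-progress results are printed with 4-significant-figure rounding in the printout — exactly one rounding goes into every reported number; the derived quantities, including the yield, the totals, LOI, the six compositions, net glass mass, are rebuilt from the batch weights per 1000 pbw of glass at full precision, as quoted within the question or the answer.
Oxide mass targets, per 1000 pbw frit:
  Na2O: 10.48% × 1000 = 104.8 pbw
  ZrO2: 0.9498% × 1000 = 9.498 pbw
  K2O: 10.03% × 1000 = 100.3 pbw
  SrO: 11.22% × 1000 = 112.2 pbw
  SiO2: 42.71% × 1000 = 427.1 pbw
  MgO: 24.61% × 1000 = 246.1 pbw
Sums-versus-targets review given the weights on record, per the basis as stated (target by target, the sums agree modulo rounding of the values):
  Na2O: 179.1·0.5853 = 104.8 pbw (target 104.8 pbw)
  ZrO2: 14.13·0.6722 = 9.498 pbw (target 9.498 pbw)
  K2O: 146.6·0.6840 = 100.3 pbw (target 100.3 pbw)
  SrO: 160.4·0.6997 = 112.2 pbw (target 112.2 pbw)
  SiO2: 14.13·0.3268 + 669.1·0.6314 = 427.1 pbw (target 427.1 pbw)
  MgO: 69.21·0.4824 + 669.1·0.3179 = 246.1 pbw (target 246.1 pbw)
Mass balance on the glass: the batch minus its LOI: 1000 pbw (the Σ of target masses is 1000 pbw; stated basis 1000 pbw — gaps are rounding artifacts).
Batch grand total — Σ batch = 1239 pbw; LOI removed, Σ of batch·LOI: 238.5 pbw; as yield: glass ÷ batch → 80.74%.

Batch per 1000 pbw frit:
  Na2CO3: 179.1 pbw
  ZrSiO4: 14.13 pbw
  Magnesite: 69.21 pbw
  Strontianite: 160.4 pbw
  Talc: 669.1 pbw
  Potassium carbonate: 146.6 pbw
Total batch = 1239 pbw; LOI loss = 238.5 pbw; yield = 80.74%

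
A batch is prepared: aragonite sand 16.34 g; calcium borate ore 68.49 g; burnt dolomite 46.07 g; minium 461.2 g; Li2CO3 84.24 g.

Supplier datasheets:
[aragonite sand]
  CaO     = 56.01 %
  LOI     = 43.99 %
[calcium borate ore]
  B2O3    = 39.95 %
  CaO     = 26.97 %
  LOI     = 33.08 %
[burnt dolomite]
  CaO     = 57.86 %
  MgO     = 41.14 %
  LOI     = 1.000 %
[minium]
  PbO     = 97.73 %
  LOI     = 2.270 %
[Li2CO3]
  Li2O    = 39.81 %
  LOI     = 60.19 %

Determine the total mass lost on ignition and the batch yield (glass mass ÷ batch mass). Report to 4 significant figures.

The intermediate values are shown rounded off to 4 significant digits on the page; the working math maintains exact precision from start to finish. Every reported result includes exactly one rounding — the derived quantities, including the five compositions, the yield, the totals, ignition loss, glass mass, are carried from the batch weights on 584.9 g of glass in full float precision exactly as printed in problem or answer.
Ignition loss by material:
  aragonite sand: 16.34 × 0.4399 = 7.188 g
  calcium borate ore: 68.49 × 0.3308 = 22.66 g
  burnt dolomite: 46.07 × 0.01000 = 0.4607 g
  minium: 461.2 × 0.02270 = 10.47 g
  Li2CO3: 84.24 × 0.6019 = 50.70 g
Total LOI = 91.48 g
Glass = batch − LOI = 676.3 − 91.48 = 584.9 g

LOI loss = 91.48 g; glass = 584.9 g; yield = 86.47%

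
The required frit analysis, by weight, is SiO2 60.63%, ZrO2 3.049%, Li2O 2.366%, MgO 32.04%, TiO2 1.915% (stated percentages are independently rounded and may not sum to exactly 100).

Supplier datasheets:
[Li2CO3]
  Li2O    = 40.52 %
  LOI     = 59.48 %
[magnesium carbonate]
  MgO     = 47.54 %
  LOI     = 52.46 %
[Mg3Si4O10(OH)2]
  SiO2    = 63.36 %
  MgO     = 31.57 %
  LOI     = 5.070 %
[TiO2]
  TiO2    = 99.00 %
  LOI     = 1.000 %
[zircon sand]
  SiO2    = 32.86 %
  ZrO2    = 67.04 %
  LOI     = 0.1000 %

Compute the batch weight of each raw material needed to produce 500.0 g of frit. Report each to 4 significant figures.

Mid-chain values are printed with 4-significant-figure rounding when written out. All internal work maintains exact precision all the way through. Exactly one rounding goes into each reported result — the derived quantities, which include LOI, the yield, glass mass, the five compositions, the totals, are rebuilt in exact precision, as quoted within problem or answer, using the weight values for 500.0 g of glass.
Oxide-by-oxide targets in 500.0 g frit:
  SiO2: 60.63% × 500.0 = 303.2 g
  ZrO2: 3.049% × 500.0 = 15.24 g
  Li2O: 2.366% × 500.0 = 11.83 g
  MgO: 32.04% × 500.0 = 160.2 g
  TiO2: 1.915% × 500.0 = 9.575 g
A balance pass over the oxides, from the weights as reported, for the quoted basis mass (sum by sum, the targets are met up to rounding of the answer):
  SiO2: 466.7·0.6336 + 22.74·0.3286 = 303.2 g (target 303.2 g)
  ZrO2: 22.74·0.6704 = 15.24 g (target 15.24 g)
  Li2O: 29.20·0.4052 = 11.83 g (target 11.83 g)
  MgO: 27.08·0.4754 + 466.7·0.3157 = 160.2 g (target 160.2 g)
  TiO2: 9.672·0.9900 = 9.575 g (target 9.575 g)
Glass-mass closure: Σ batch − LOI loss = 500.0 g (per-oxide target masses sum to 500.0 g; basis as stated: 500.0 g — differing by rounding only).
Summing the batch: Σ batch = 555.4 g; the LOI term Σ batch·LOI equals 55.36 g; glass ÷ batch gives a yield of 90.03%.

Batch per 500.0 g frit:
  Li2CO3: 29.20 g
  magnesium carbonate: 27.08 g
  Mg3Si4O10(OH)2: 466.7 g
  TiO2: 9.672 g
  zircon sand: 22.74 g
Total batch = 555.4 g; LOI loss = 55.36 g; yield = 90.03%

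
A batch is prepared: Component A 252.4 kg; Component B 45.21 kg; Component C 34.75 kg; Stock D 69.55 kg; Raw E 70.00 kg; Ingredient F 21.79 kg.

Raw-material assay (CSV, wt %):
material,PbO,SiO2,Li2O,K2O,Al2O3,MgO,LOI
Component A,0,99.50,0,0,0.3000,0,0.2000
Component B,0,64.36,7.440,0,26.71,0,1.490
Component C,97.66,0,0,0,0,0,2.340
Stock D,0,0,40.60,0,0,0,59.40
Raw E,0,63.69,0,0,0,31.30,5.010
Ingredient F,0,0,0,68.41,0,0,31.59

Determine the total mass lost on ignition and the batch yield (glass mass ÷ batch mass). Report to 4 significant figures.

The working math keeps full float precision end to end — values along the way are shown, with 4-significant-digit rounding, on the page. Each reported result takes a single rounding — derived quantities (net glass mass, yield, LOI, the six compositions, the totals) are computed from the weighed amounts for 440.0 kg of glass at exact precision as quoted within the question or the answer.
Each material's LOI contribution:
  Component A: 252.4 × 0.002000 = 0.5048 kg
  Component B: 45.21 × 0.01490 = 0.6736 kg
  Component C: 34.75 × 0.02340 = 0.8132 kg
  Stock D: 69.55 × 0.5940 = 41.31 kg
  Raw E: 70.00 × 0.05010 = 3.507 kg
  Ingredient F: 21.79 × 0.3159 = 6.883 kg
Total LOI = 53.69 kg
Glass = batch − LOI = 493.7 − 53.69 = 440.0 kg

LOI loss = 53.69 kg; glass = 440.0 kg; yield = 89.12%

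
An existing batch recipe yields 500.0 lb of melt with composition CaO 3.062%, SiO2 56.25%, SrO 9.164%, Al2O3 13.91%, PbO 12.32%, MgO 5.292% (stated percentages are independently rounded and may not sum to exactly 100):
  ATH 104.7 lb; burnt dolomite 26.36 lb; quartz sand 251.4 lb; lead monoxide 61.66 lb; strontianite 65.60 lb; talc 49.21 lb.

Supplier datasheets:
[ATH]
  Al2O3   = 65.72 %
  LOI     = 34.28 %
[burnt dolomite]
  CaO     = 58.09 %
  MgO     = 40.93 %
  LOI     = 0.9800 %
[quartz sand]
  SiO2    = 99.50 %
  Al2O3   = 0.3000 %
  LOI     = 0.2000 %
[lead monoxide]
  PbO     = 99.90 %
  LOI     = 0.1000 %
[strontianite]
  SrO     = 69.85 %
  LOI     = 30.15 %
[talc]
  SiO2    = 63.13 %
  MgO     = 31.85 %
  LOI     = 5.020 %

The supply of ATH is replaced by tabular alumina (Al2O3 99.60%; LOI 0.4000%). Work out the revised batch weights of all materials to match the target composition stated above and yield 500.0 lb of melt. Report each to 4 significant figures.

Revised batch per 500.0 lb melt:
  tabular alumina: 69.07 lb
  burnt dolomite: 26.36 lb
  quartz sand: 251.4 lb
  lead monoxide: 61.66 lb
  strontianite: 65.60 lb
  talc: 49.21 lb
Total batch = 523.3 lb; LOI loss = 23.35 lb

Full precision is carried from first step to last; in-progress results are printed, rounded to four significant figures, when written out; exactly one rounding goes into each reported number — the derived quantities, including the yield, ignition loss, net glass mass, the totals, six oxide percentages, are carried from the weighed amounts on 500.0 lb of glass at exact precision, as set out in the problem or the answer.
Target oxide masses per 500.0 lb melt:
  CaO: 3.062% × 500.0 = 15.31 lb
  SiO2: 56.25% × 500.0 = 281.2 lb
  SrO: 9.164% × 500.0 = 45.82 lb
  Al2O3: 13.91% × 500.0 = 69.55 lb
  PbO: 12.32% × 500.0 = 61.60 lb
  MgO: 5.292% × 500.0 = 26.46 lb
Oxide-by-oxide audit applying the batch weights above, relative to the basis at hand (delivered sums recover each target given rounding of the digits):
  CaO: 26.36·0.5809 = 15.31 lb (target 15.31 lb)
  SiO2: 251.4·0.9950 + 49.21·0.6313 = 281.2 lb (target 281.2 lb)
  SrO: 65.60·0.6985 = 45.82 lb (target 45.82 lb)
  Al2O3: 69.07·0.9960 + 251.4·0.003000 = 69.55 lb (target 69.55 lb)
  PbO: 61.66·0.9990 = 61.60 lb (target 61.60 lb)
  MgO: 26.36·0.4093 + 49.21·0.3185 = 26.46 lb (target 26.46 lb)
Glass-mass sanity pass: net batch after ignition = 500.0 lb (summing oxide targets gives 500.0 lb; versus the stated basis of 500.0 lb — differing by rounding only).
Summing the batch: Σ batch = 523.3 lb; LOI removed, Σ of batch·LOI: 23.35 lb; glass ÷ batch gives a yield of 95.54%.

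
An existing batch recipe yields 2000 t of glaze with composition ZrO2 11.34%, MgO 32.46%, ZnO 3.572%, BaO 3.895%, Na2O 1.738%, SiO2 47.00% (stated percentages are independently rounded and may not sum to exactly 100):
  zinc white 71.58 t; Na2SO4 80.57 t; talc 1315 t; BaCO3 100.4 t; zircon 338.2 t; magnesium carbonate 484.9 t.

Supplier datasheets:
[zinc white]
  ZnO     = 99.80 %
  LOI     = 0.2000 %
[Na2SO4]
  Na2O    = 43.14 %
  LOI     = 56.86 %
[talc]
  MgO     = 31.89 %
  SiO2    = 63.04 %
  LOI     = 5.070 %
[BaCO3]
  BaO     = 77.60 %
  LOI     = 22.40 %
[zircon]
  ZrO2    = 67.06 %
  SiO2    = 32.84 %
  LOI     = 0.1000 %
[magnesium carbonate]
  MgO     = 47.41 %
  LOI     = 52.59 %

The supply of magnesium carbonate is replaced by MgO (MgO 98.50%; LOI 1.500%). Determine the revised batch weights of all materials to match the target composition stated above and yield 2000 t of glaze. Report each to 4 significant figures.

Revised batch per 2000 t glaze:
  zinc white: 71.58 t
  Na2SO4: 80.57 t
  talc: 1315 t
  BaCO3: 100.4 t
  zircon: 338.2 t
  MgO: 233.4 t
Total batch = 2139 t; LOI loss = 139.0 t

Every computation carries full precision through every step; the intermediate values are printed (rounded to four significant figures) as written — every reported figure receives exactly one rounding. The derived quantities (the yield, ignition loss, glass mass, the six compositions, totals) are recomputed from the weighed amounts on 2000 t of glass in exact precision precisely as stated by the problem or answer text.
Per-oxide target masses for 2000 t glaze:
  ZrO2: 11.34% × 2000 = 226.8 t
  MgO: 32.46% × 2000 = 649.2 t
  ZnO: 3.572% × 2000 = 71.44 t
  BaO: 3.895% × 2000 = 77.90 t
  Na2O: 1.738% × 2000 = 34.76 t
  SiO2: 47.00% × 2000 = 940.0 t
Mass-balance tally per oxide per the reported batch figures, against the basis in use (target by target, the sums agree inside rounding margins):
  ZrO2: 338.2·0.6706 = 226.8 t (target 226.8 t)
  MgO: 1315·0.3189 + 233.4·0.9850 = 649.3 t (target 649.2 t)
  ZnO: 71.58·0.9980 = 71.44 t (target 71.44 t)
  BaO: 100.4·0.7760 = 77.91 t (target 77.90 t)
  Na2O: 80.57·0.4314 = 34.76 t (target 34.76 t)
  SiO2: 1315·0.6304 + 338.2·0.3284 = 940.0 t (target 940.0 t)
Glass-mass sanity pass: total batch − LOI = 2000 t (the targets, summed, come to 2000 t; with the basis standing at 2000 t — rounding explains the deltas).
Batch grand total — Σ batch = 2139 t; LOI loss = Σ batch·LOI = 139.0 t; yield: glass divided by total = 93.50%.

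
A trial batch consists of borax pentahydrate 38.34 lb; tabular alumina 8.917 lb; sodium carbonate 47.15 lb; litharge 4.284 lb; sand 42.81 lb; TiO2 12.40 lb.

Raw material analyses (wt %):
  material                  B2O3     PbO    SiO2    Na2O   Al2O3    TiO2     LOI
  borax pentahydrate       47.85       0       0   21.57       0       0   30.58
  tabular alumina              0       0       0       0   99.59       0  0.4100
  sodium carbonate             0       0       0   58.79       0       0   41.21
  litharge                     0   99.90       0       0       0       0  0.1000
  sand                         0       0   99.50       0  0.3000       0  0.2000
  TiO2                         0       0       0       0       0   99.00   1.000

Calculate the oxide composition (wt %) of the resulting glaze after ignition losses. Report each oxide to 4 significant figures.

Glass mass = 122.5 lb (batch 153.9 − LOI 31.41).
Composition: B2O3 14.98%, PbO 3.494%, SiO2 34.77%, Na2O 29.38%, Al2O3 7.354%, TiO2 10.02%

Working values are shown with 4-significant-figure rounding as written — full float precision is maintained end to end; every reported value is rounded once only. The derived quantities, which include totals, the yield, the six compositions, LOI, net glass mass, are rebuilt at exact precision, as quoted within the problem or answer text, from the batch weights on 122.5 lb of glass.
Delivered oxide masses:
  B2O3: 38.34·0.4785 = 18.35 lb
  PbO: 4.284·0.9990 = 4.280 lb
  SiO2: 42.81·0.9950 = 42.60 lb
  Na2O: 38.34·0.2157 + 47.15·0.5879 = 35.99 lb
  Al2O3: 8.917·0.9959 + 42.81·0.003000 = 9.009 lb
  TiO2: 12.40·0.9900 = 12.28 lb
LOI: 38.34·0.3058 + 8.917·0.004100 + 47.15·0.4121 + 4.284·0.001000 + 42.81·0.002000 + 12.40·0.01000 = 31.41 lb
The glass mass, total less LOI, = 153.9 − 31.41 = 122.5 lb (equal to the oxide-mass sum)
each oxide over glass, ×100, is wt %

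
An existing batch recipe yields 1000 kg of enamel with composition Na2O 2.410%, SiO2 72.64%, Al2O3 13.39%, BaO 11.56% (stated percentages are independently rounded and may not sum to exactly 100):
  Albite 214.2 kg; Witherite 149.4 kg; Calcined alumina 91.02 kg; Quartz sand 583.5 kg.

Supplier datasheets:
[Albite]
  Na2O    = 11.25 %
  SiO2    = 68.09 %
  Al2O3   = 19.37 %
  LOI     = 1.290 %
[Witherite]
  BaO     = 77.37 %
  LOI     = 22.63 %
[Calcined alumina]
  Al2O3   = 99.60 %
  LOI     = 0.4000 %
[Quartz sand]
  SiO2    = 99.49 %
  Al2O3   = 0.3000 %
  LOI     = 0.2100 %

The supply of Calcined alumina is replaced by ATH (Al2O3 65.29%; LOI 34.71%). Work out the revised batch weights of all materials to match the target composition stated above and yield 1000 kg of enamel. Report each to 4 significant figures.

Every computation runs at full precision in every operation. Working values are rounded to 4 significant digits when quoted — each reported figure is rounded a single time. The derived quantities (glass mass, yield, totals, four oxide percentages, ignition loss) are carried at exact precision starting from the weights for 1000 kg of glass as written in the problem or the answer.
Target oxide masses per 1000 kg enamel:
  Na2O: 2.410% × 1000 = 24.10 kg
  SiO2: 72.64% × 1000 = 726.4 kg
  Al2O3: 13.39% × 1000 = 133.9 kg
  BaO: 11.56% × 1000 = 115.6 kg
Sums-versus-targets review from the weights as reported, on the stated basis (summed amounts equal target values exact up to rounding of places):
  Na2O: 214.2·0.1125 = 24.10 kg (target 24.10 kg)
  SiO2: 214.2·0.6809 + 583.5·0.9949 = 726.4 kg (target 726.4 kg)
  Al2O3: 214.2·0.1937 + 138.8·0.6529 + 583.5·0.003000 = 133.9 kg (target 133.9 kg)
  BaO: 149.4·0.7737 = 115.6 kg (target 115.6 kg)
Glass-mass bookkeeping: batch total minus LOI = 999.9 kg (summing oxide targets gives 1000 kg; the stated basis being 1000 kg — deltas are rounding alone).
Total batch = Σ batch = 1086 kg; loss to ignition Σ batch·LOI = 85.98 kg; yield, glass over the total, = 92.08%.

Revised batch per 1000 kg enamel:
  Albite: 214.2 kg
  Witherite: 149.4 kg
  ATH: 138.8 kg
  Quartz sand: 583.5 kg
Total batch = 1086 kg; LOI loss = 85.98 kg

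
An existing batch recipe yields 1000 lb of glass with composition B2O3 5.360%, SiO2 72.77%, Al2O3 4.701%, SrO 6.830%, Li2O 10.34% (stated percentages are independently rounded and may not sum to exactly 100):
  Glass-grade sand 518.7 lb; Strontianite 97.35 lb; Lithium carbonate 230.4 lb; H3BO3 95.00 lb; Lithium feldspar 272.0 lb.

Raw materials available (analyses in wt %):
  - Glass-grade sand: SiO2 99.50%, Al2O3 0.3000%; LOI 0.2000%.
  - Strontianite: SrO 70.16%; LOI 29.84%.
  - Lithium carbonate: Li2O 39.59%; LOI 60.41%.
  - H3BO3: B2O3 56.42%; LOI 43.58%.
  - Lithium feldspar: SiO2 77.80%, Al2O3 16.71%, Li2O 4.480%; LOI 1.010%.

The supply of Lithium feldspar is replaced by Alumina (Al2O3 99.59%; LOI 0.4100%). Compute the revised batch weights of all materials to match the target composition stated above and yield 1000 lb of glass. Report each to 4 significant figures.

Revised batch per 1000 lb glass:
  Glass-grade sand: 731.4 lb
  Strontianite: 97.35 lb
  Lithium carbonate: 261.2 lb
  H3BO3: 95.00 lb
  Alumina: 45.00 lb
Total batch = 1230 lb; LOI loss = 229.9 lb

Every computation maintains full precision through the solve; working values are rounded off to 4 significant figures when displayed — each reported value sees exactly one rounding — all derived quantities are re-derived at full precision (totals, ignition loss, net glass mass, the yield, five oxide percentages) from the weighed amounts per 1000 lb of glass as set out in problem or answer.
The oxide mass targets at 1000 lb glass:
  B2O3: 5.360% × 1000 = 53.60 lb
  SiO2: 72.77% × 1000 = 727.7 lb
  Al2O3: 4.701% × 1000 = 47.01 lb
  SrO: 6.830% × 1000 = 68.30 lb
  Li2O: 10.34% × 1000 = 103.4 lb
Verifying the oxide balance per the reported batch figures, on the stated basis (sums match the target masses given rounding of the digits):
  B2O3: 95.00·0.5642 = 53.60 lb (target 53.60 lb)
  SiO2: 731.4·0.9950 = 727.7 lb (target 727.7 lb)
  Al2O3: 731.4·0.003000 + 45.00·0.9959 = 47.01 lb (target 47.01 lb)
  SrO: 97.35·0.7016 = 68.30 lb (target 68.30 lb)
  Li2O: 261.2·0.3959 = 103.4 lb (target 103.4 lb)
Auditing the glass mass value: batch total minus LOI = 1000 lb (targets for the oxides total 1000 lb; with the basis standing at 1000 lb — a pure rounding effect).
Total batch = Σ batch = 1230 lb; ignition loss, Σ(batch × LOI) = 229.9 lb; the yield ratio, glass ÷ batch: 81.31%.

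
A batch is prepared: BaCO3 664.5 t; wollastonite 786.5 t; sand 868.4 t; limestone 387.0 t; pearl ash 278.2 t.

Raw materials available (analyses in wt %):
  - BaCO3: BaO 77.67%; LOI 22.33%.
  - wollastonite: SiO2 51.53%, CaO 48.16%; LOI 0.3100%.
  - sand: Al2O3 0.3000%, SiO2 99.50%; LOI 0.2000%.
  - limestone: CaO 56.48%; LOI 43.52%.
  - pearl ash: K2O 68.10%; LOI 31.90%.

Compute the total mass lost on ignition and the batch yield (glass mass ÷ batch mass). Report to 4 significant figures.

LOI loss = 409.7 t; glass = 2575 t; yield = 86.27%

Working values are displayed rounded to four significant figures across the worked steps — every computation maintains full float precision in every operation — a single rounding yields each reported figure; derived quantities are rebuilt at full float precision (net glass mass, the yield, LOI, five oxide percentages, the totals) from the weighed amounts on 2575 t of glass, exactly as shown in the question or the answer.
LOI of each material in turn:
  BaCO3: 664.5 × 0.2233 = 148.4 t
  wollastonite: 786.5 × 0.003100 = 2.438 t
  sand: 868.4 × 0.002000 = 1.737 t
  limestone: 387.0 × 0.4352 = 168.4 t
  pearl ash: 278.2 × 0.3190 = 88.75 t
Total LOI = 409.7 t
Glass = batch − LOI = 2985 − 409.7 = 2575 t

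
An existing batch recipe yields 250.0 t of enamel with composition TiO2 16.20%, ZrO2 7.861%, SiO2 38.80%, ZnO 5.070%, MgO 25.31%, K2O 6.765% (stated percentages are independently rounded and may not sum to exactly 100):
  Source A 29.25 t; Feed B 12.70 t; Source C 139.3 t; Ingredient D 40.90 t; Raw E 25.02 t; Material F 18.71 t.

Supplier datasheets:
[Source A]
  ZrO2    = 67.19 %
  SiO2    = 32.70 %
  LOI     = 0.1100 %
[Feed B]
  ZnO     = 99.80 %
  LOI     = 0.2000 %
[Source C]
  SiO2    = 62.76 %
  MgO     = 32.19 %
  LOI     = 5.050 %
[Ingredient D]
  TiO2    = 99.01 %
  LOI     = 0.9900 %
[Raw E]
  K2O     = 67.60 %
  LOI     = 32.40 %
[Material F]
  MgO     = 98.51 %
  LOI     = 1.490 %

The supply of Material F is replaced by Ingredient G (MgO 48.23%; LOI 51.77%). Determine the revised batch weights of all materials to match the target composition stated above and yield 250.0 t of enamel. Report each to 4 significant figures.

Revised batch per 250.0 t enamel:
  Source A: 29.25 t
  Feed B: 12.70 t
  Source C: 139.3 t
  Ingredient D: 40.90 t
  Raw E: 25.02 t
  Ingredient G: 38.21 t
Total batch = 285.4 t; LOI loss = 35.38 t

Working values appear with 4-significant-figure rounding as written. The whole derivation runs at full float precision at each step. Every reported number is rounded only once — derived quantities, which include totals, the six compositions, the yield, ignition loss, net glass mass, are rebuilt at full float precision, exactly as printed in the question or the answer, from the weighed amounts for 250.0 t of glass.
Oxide-by-oxide targets in 250.0 t enamel:
  TiO2: 16.20% × 250.0 = 40.50 t
  ZrO2: 7.861% × 250.0 = 19.65 t
  SiO2: 38.80% × 250.0 = 97.00 t
  ZnO: 5.070% × 250.0 = 12.68 t
  MgO: 25.31% × 250.0 = 63.28 t
  K2O: 6.765% × 250.0 = 16.91 t
Mass-balance tally per oxide given the weights on record, relative to the basis at hand (sums match the target masses net of answer rounding effects):
  TiO2: 40.90·0.9901 = 40.50 t (target 40.50 t)
  ZrO2: 29.25·0.6719 = 19.65 t (target 19.65 t)
  SiO2: 29.25·0.3270 + 139.3·0.6276 = 96.99 t (target 97.00 t)
  ZnO: 12.70·0.9980 = 12.67 t (target 12.68 t)
  MgO: 139.3·0.3219 + 38.21·0.4823 = 63.27 t (target 63.28 t)
  K2O: 25.02·0.6760 = 16.91 t (target 16.91 t)
Glass mass check: total batch − LOI = 250.0 t (the targets, summed, come to 250.0 t; with the basis standing at 250.0 t — a pure rounding effect).
Total batch = Σ batch = 285.4 t; loss to ignition Σ batch·LOI = 35.38 t; as yield: glass ÷ batch → 87.60%.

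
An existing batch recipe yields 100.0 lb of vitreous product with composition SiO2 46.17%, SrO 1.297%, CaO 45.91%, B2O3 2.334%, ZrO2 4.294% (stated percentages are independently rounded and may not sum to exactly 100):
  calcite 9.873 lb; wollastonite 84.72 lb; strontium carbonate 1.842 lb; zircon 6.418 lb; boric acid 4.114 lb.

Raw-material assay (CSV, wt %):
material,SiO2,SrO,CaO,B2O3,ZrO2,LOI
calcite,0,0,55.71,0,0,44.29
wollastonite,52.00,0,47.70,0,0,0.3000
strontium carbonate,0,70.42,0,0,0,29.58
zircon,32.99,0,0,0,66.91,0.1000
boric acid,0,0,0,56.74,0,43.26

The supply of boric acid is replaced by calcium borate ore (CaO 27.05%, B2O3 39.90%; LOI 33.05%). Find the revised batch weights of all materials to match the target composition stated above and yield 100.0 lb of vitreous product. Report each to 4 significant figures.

Every computation holds full float precision all the way through; in-progress results are displayed (rounded to four significant digits) within the worked lines — a single rounding produces each reported figure. All derived quantities, including ignition loss, the yield, totals, net glass mass, the five compositions, are re-derived from the batch weights for 100.0 lb of glass at full precision as written in problem or answer.
Target masses of each oxide per 100.0 lb vitreous product:
  SiO2: 46.17% × 100.0 = 46.17 lb
  SrO: 1.297% × 100.0 = 1.297 lb
  CaO: 45.91% × 100.0 = 45.91 lb
  B2O3: 2.334% × 100.0 = 2.334 lb
  ZrO2: 4.294% × 100.0 = 4.294 lb
A balance pass over the oxides, per the reported batch figures, versus the basis set out (oxide sums agree with the targets exact up to rounding of places):
  SiO2: 84.72·0.5200 + 6.418·0.3299 = 46.17 lb (target 46.17 lb)
  SrO: 1.842·0.7042 = 1.297 lb (target 1.297 lb)
  CaO: 7.032·0.5571 + 84.72·0.4770 + 5.850·0.2705 = 45.91 lb (target 45.91 lb)
  B2O3: 5.850·0.3990 = 2.334 lb (target 2.334 lb)
  ZrO2: 6.418·0.6691 = 4.294 lb (target 4.294 lb)
Glass-mass closure: total batch − LOI = 100.0 lb (targets for the oxides total 100.0 lb; versus the stated basis of 100.0 lb — deltas are rounding alone).
Whole-batch sum: Σ batch = 105.9 lb; LOI removed, Σ of batch·LOI: 5.853 lb; the yield ratio, glass ÷ batch: 94.47%.

Revised batch per 100.0 lb vitreous product:
  calcite: 7.032 lb
  wollastonite: 84.72 lb
  strontium carbonate: 1.842 lb
  zircon: 6.418 lb
  calcium borate ore: 5.850 lb
Total batch = 105.9 lb; LOI loss = 5.853 lb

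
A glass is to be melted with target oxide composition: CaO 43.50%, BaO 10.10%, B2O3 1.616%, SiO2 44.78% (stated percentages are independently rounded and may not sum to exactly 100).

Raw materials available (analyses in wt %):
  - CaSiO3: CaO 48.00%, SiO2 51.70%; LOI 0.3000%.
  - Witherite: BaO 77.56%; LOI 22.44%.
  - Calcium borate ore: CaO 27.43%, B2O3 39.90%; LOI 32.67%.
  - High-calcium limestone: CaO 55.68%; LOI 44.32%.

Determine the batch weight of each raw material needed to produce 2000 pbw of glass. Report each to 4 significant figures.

Every computation maintains exact precision at each step — mid-chain values are shown (rounded to 4 significant figures) on the page. Each reported figure is rounded once only — the derived quantities, including totals, four oxide percentages, ignition loss, the yield, net glass mass, are carried using the weight values on 2000 pbw of glass at full float precision, as given in problem or answer.
Target oxide masses per 2000 pbw glass:
  CaO: 43.50% × 2000 = 870.0 pbw
  BaO: 10.10% × 2000 = 202.0 pbw
  B2O3: 1.616% × 2000 = 32.32 pbw
  SiO2: 44.78% × 2000 = 895.6 pbw
Verifying the oxide balance working from each reported weight, against the basis in use (each sum matches its target mass once rounding is allowed for):
  CaO: 1732·0.4800 + 81.00·0.2743 + 29.23·0.5568 = 869.9 pbw (target 870.0 pbw)
  BaO: 260.4·0.7756 = 202.0 pbw (target 202.0 pbw)
  B2O3: 81.00·0.3990 = 32.32 pbw (target 32.32 pbw)
  SiO2: 1732·0.5170 = 895.4 pbw (target 895.6 pbw)
The glass-mass cross-check: the batch minus its LOI: 2000 pbw (the targets, summed, come to 2000 pbw; basis as stated: 2000 pbw — any gap is answer rounding).
Total batch = Σ batch = 2103 pbw; loss to ignition Σ batch·LOI = 103.0 pbw; yield = glass ÷ total batch = 95.10%.

Batch per 2000 pbw glass:
  CaSiO3: 1732 pbw
  Witherite: 260.4 pbw
  Calcium borate ore: 81.00 pbw
  High-calcium limestone: 29.23 pbw
Total batch = 2103 pbw; LOI loss = 103.0 pbw; yield = 95.10%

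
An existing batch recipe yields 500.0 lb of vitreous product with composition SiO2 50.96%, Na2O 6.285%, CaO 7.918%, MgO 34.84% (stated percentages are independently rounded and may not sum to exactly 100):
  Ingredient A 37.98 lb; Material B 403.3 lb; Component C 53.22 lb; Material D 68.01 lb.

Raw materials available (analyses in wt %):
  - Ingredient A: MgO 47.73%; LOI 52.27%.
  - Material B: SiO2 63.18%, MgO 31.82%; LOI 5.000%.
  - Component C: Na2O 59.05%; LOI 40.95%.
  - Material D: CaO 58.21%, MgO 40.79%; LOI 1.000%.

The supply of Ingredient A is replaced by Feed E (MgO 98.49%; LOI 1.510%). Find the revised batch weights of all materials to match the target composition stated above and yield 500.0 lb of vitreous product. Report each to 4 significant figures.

Revised batch per 500.0 lb vitreous product:
  Feed E: 18.41 lb
  Material B: 403.3 lb
  Component C: 53.22 lb
  Material D: 68.01 lb
Total batch = 542.9 lb; LOI loss = 42.92 lb

Values along the way are displayed, rounded to four significant digits, alongside each step. Each numeric step carries full precision in every operation; each reported figure includes exactly one rounding. Derived quantities, which include yield, glass mass, LOI, the four compositions, the totals, are re-derived in full precision, as written in question or answer, from the batch weights on 500.0 lb of glass.
Per-oxide target masses for 500.0 lb vitreous product:
  SiO2: 50.96% × 500.0 = 254.8 lb
  Na2O: 6.285% × 500.0 = 31.42 lb
  CaO: 7.918% × 500.0 = 39.59 lb
  MgO: 34.84% × 500.0 = 174.2 lb
Balance tally, oxide-wise, working from each reported weight, per the basis as stated (oxide sums agree with the targets exact up to rounding of places):
  SiO2: 403.3·0.6318 = 254.8 lb (target 254.8 lb)
  Na2O: 53.22·0.5905 = 31.43 lb (target 31.42 lb)
  CaO: 68.01·0.5821 = 39.59 lb (target 39.59 lb)
  MgO: 18.41·0.9849 + 403.3·0.3182 + 68.01·0.4079 = 174.2 lb (target 174.2 lb)
Glass-mass closure: total charge less LOI = 500.0 lb (per-oxide target masses sum to 500.0 lb; against the stated basis, 500.0 lb — rounding explains the deltas).
Summing the batch: Σ batch = 542.9 lb; ignition loss, Σ(batch × LOI) = 42.92 lb; glass ÷ batch gives a yield of 92.10%.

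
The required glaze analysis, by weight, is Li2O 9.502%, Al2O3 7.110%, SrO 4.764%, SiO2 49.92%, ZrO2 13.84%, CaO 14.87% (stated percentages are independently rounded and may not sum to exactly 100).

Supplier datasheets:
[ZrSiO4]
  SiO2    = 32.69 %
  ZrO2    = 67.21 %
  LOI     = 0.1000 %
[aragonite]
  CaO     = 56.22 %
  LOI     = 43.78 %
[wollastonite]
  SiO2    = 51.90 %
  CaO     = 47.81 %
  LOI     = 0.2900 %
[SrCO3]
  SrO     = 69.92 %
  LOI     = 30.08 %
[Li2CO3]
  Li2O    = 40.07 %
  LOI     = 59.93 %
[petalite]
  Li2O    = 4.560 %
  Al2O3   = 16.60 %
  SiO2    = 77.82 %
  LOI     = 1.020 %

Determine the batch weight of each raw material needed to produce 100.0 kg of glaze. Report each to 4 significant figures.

Intermediates are printed with 4-significant-figure rounding when written out; every computation maintains exact precision through every step — each reported result is rounded just once. The derived quantities, which include glass mass, the six compositions, ignition loss, yield, totals, are recomputed in exact precision, exactly as printed in problem or answer, using the weight values for 100.0 kg of glass.
Per-oxide target masses for 100.0 kg glaze:
  Li2O: 9.502% × 100.0 = 9.502 kg
  Al2O3: 7.110% × 100.0 = 7.110 kg
  SrO: 4.764% × 100.0 = 4.764 kg
  SiO2: 49.92% × 100.0 = 49.92 kg
  ZrO2: 13.84% × 100.0 = 13.84 kg
  CaO: 14.87% × 100.0 = 14.87 kg
Balance tally, oxide-wise, with the batch weights as given, under the basis named above (target by target, the sums agree exact up to rounding of places):
  Li2O: 18.84·0.4007 + 42.83·0.04560 = 9.502 kg (target 9.502 kg)
  Al2O3: 42.83·0.1660 = 7.110 kg (target 7.110 kg)
  SrO: 6.814·0.6992 = 4.764 kg (target 4.764 kg)
  SiO2: 20.59·0.3269 + 18.99·0.5190 + 42.83·0.7782 = 49.92 kg (target 49.92 kg)
  ZrO2: 20.59·0.6721 = 13.84 kg (target 13.84 kg)
  CaO: 10.30·0.5622 + 18.99·0.4781 = 14.87 kg (target 14.87 kg)
Glass-mass sanity pass: whole batch net of LOI = 100.0 kg (targets for the oxides total 100.0 kg; the stated basis being 100.0 kg — deltas are rounding alone).
Whole-batch sum: Σ batch = 118.4 kg; ignition loss, Σ(batch × LOI) = 18.36 kg; yield, glass over the total, = 84.49%.

Batch per 100.0 kg glaze:
  ZrSiO4: 20.59 kg
  aragonite: 10.30 kg
  wollastonite: 18.99 kg
  SrCO3: 6.814 kg
  Li2CO3: 18.84 kg
  petalite: 42.83 kg
Total batch = 118.4 kg; LOI loss = 18.36 kg; yield = 84.49%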